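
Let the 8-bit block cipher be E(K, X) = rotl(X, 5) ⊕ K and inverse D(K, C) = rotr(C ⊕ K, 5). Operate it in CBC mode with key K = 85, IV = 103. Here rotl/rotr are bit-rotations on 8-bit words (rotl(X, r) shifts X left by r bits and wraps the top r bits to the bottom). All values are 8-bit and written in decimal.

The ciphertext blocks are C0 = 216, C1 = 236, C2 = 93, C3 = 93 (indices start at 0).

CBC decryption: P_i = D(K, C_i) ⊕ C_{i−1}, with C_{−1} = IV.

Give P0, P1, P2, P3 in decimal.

P0: D(K, 216) = 108; 108 ⊕ 103 = 11.
P1: D(K, 236) = 205; 205 ⊕ 216 = 21.
P2: D(K, 93) = 64; 64 ⊕ 236 = 172.
P3: D(K, 93) = 64; 64 ⊕ 93 = 29.

P0 = 11, P1 = 21, P2 = 172, P3 = 29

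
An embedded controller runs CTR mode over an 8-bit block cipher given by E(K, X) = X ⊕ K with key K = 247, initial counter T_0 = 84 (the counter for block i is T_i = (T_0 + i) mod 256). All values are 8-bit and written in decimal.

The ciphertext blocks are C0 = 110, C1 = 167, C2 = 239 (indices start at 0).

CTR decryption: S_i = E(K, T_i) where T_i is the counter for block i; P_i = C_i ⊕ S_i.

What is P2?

P2 = 78

P2: T = 86, S = E(K, T) = 161; 239 ⊕ 161 = 78.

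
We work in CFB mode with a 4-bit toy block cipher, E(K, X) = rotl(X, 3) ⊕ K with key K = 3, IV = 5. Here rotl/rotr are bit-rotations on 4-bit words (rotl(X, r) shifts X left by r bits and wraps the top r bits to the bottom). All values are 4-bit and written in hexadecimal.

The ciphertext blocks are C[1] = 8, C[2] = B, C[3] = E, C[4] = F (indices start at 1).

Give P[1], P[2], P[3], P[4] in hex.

P[1] = 1, P[2] = C, P[3] = 0, P[4] = B

CFB decryption: P_i = C_i ⊕ E(K, C_{i−1}), with C_{0} = IV.
P[1]: E(K, 5) = 9; 8 ⊕ 9 = 1.
P[2]: E(K, 8) = 7; B ⊕ 7 = C.
P[3]: E(K, B) = E; E ⊕ E = 0.
P[4]: E(K, E) = 4; F ⊕ 4 = B.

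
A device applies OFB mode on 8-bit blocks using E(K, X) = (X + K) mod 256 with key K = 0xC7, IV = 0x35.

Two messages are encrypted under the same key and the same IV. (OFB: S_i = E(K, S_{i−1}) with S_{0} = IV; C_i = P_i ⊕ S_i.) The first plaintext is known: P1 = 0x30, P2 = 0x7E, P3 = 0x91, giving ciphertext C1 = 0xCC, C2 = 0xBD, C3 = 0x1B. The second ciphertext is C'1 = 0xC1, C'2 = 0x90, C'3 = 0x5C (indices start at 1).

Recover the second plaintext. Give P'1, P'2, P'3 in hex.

In OFB with a reused IV, both messages share the same keystream S_i, so C_i ⊕ C'_i = P_i ⊕ P'_i and thus P'_i = P_i ⊕ C_i ⊕ C'_i.
P'1: 0x30 ⊕ 0xCC ⊕ 0xC1 = 0x3D.
P'2: 0x7E ⊕ 0xBD ⊕ 0x90 = 0x53.
P'3: 0x91 ⊕ 0x1B ⊕ 0x5C = 0xD6.

P'1 = 0x3D, P'2 = 0x53, P'3 = 0xD6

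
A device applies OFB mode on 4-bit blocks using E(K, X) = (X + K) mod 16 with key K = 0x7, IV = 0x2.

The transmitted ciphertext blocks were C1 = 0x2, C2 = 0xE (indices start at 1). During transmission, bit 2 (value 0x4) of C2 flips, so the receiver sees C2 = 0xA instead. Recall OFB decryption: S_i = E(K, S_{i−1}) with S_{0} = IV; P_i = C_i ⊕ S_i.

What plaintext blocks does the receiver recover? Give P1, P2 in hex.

Only C2 changed, to 0xA. In OFB, a change in C_i flips the same bit in P_i only; the keystream is unaffected. Decrypting the received ciphertext:
P1: S = E(K, 0x2) = 0x9; 0x2 ⊕ 0x9 = 0xB.
P2: S = E(K, 0x9) = 0x0; 0xA ⊕ 0x0 = 0xA.
Blocks that differ from the original plaintext: P2.

P1 = 0xB, P2 = 0xA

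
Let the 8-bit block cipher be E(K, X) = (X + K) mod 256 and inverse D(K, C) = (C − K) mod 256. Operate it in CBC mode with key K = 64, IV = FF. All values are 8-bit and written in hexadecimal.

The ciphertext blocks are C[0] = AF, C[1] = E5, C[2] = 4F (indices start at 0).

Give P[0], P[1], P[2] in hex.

P[0] = B4, P[1] = 2E, P[2] = 0E

CBC decryption: P_i = D(K, C_i) ⊕ C_{i−1}, with C_{−1} = IV.
P[0]: D(K, AF) = 4B; 4B ⊕ FF = B4.
P[1]: D(K, E5) = 81; 81 ⊕ AF = 2E.
P[2]: D(K, 4F) = EB; EB ⊕ E5 = 0E.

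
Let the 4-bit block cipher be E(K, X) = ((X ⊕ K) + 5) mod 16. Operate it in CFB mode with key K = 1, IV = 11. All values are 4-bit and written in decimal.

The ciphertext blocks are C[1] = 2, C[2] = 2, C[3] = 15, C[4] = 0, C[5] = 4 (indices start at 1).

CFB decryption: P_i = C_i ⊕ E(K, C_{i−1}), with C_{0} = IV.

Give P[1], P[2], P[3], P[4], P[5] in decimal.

P[1]: E(K, 11) = 15; 2 ⊕ 15 = 13.
P[2]: E(K, 2) = 8; 2 ⊕ 8 = 10.
P[3]: E(K, 2) = 8; 15 ⊕ 8 = 7.
P[4]: E(K, 15) = 3; 0 ⊕ 3 = 3.
P[5]: E(K, 0) = 6; 4 ⊕ 6 = 2.

P[1] = 13, P[2] = 10, P[3] = 7, P[4] = 3, P[5] = 2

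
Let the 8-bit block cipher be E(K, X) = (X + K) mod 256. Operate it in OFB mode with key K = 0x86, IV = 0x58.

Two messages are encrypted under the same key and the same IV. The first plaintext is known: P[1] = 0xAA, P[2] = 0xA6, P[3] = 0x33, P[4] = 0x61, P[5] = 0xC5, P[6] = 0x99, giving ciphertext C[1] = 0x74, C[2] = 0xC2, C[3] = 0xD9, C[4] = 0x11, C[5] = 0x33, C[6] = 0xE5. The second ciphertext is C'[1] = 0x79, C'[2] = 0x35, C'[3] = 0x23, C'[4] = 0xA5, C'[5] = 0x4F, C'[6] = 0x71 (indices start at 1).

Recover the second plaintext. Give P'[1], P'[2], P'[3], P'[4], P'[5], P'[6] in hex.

P'[1] = 0xA7, P'[2] = 0x51, P'[3] = 0xC9, P'[4] = 0xD5, P'[5] = 0xB9, P'[6] = 0x0D

In OFB with a reused IV, both messages share the same keystream S_i, so C_i ⊕ C'_i = P_i ⊕ P'_i and thus P'_i = P_i ⊕ C_i ⊕ C'_i.
P'[1]: 0xAA ⊕ 0x74 ⊕ 0x79 = 0xA7.
P'[2]: 0xA6 ⊕ 0xC2 ⊕ 0x35 = 0x51.
P'[3]: 0x33 ⊕ 0xD9 ⊕ 0x23 = 0xC9.
P'[4]: 0x61 ⊕ 0x11 ⊕ 0xA5 = 0xD5.
P'[5]: 0xC5 ⊕ 0x33 ⊕ 0x4F = 0xB9.
P'[6]: 0x99 ⊕ 0xE5 ⊕ 0x71 = 0x0D.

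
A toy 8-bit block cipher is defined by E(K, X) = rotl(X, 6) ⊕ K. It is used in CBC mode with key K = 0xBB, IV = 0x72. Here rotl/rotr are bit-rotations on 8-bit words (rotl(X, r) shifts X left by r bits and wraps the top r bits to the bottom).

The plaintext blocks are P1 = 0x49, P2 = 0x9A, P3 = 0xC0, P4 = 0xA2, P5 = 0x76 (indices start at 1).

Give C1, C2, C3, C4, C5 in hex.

CBC encryption: C_i = E(K, P_i ⊕ C_{i−1}), with C_{0} = IV.
C1: P1 ⊕ 0x72 = 0x3B; E(K, 0x3B) = 0x75.
C2: P2 ⊕ 0x75 = 0xEF; E(K, 0xEF) = 0x40.
C3: P3 ⊕ 0x40 = 0x80; E(K, 0x80) = 0x9B.
C4: P4 ⊕ 0x9B = 0x39; E(K, 0x39) = 0xF5.
C5: P5 ⊕ 0xF5 = 0x83; E(K, 0x83) = 0x5B.

C1 = 0x75, C2 = 0x40, C3 = 0x9B, C4 = 0xF5, C5 = 0x5B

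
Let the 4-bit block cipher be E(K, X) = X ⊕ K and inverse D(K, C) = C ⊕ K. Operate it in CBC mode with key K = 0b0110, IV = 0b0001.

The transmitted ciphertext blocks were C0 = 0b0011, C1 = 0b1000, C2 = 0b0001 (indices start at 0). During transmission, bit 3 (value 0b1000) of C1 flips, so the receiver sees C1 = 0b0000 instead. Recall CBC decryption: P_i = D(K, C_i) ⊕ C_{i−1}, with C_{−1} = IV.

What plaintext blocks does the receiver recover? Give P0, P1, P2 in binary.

P0 = 0b0100, P1 = 0b0101, P2 = 0b0111

Only C1 changed, to 0b0000. In CBC, a change in C_i garbles P_i and flips the same bit in P_{i+1}. Decrypting the received ciphertext:
P0: D(K, 0b0011) = 0b0101; 0b0101 ⊕ 0b0001 = 0b0100.
P1: D(K, 0b0000) = 0b0110; 0b0110 ⊕ 0b0011 = 0b0101.
P2: D(K, 0b0001) = 0b0111; 0b0111 ⊕ 0b0000 = 0b0111.
Blocks that differ from the original plaintext: P1, P2.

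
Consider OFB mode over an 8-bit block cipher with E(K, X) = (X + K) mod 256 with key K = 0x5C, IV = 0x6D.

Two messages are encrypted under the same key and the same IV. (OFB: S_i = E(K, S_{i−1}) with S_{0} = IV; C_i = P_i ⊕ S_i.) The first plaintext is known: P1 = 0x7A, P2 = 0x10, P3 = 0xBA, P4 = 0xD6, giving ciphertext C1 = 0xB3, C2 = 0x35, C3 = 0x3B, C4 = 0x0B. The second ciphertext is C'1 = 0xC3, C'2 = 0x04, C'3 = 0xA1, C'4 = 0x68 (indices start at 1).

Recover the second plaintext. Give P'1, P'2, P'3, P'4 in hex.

In OFB with a reused IV, both messages share the same keystream S_i, so C_i ⊕ C'_i = P_i ⊕ P'_i and thus P'_i = P_i ⊕ C_i ⊕ C'_i.
P'1: 0x7A ⊕ 0xB3 ⊕ 0xC3 = 0x0A.
P'2: 0x10 ⊕ 0x35 ⊕ 0x04 = 0x21.
P'3: 0xBA ⊕ 0x3B ⊕ 0xA1 = 0x20.
P'4: 0xD6 ⊕ 0x0B ⊕ 0x68 = 0xB5.

P'1 = 0x0A, P'2 = 0x21, P'3 = 0x20, P'4 = 0xB5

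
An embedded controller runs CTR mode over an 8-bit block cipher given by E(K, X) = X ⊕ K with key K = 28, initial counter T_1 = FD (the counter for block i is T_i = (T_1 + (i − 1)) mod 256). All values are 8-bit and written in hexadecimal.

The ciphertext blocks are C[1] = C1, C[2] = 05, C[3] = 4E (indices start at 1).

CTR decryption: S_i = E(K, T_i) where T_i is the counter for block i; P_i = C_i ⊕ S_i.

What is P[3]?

P[3]: T = FF, S = E(K, T) = D7; 4E ⊕ D7 = 99.

P[3] = 99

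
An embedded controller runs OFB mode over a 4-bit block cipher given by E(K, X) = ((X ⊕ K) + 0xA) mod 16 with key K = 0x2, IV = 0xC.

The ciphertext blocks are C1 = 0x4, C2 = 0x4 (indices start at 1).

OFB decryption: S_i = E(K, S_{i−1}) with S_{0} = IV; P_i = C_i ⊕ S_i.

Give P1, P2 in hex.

P1 = 0xC, P2 = 0x0

P1: S = E(K, 0xC) = 0x8; 0x4 ⊕ 0x8 = 0xC.
P2: S = E(K, 0x8) = 0x4; 0x4 ⊕ 0x4 = 0x0.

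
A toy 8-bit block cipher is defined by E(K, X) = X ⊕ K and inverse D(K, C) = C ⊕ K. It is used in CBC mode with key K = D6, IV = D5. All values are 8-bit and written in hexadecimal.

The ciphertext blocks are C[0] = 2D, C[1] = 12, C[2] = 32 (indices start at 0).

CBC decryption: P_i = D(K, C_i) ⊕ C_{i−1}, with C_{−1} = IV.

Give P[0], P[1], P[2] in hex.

P[0]: D(K, 2D) = FB; FB ⊕ D5 = 2E.
P[1]: D(K, 12) = C4; C4 ⊕ 2D = E9.
P[2]: D(K, 32) = E4; E4 ⊕ 12 = F6.

P[0] = 2E, P[1] = E9, P[2] = F6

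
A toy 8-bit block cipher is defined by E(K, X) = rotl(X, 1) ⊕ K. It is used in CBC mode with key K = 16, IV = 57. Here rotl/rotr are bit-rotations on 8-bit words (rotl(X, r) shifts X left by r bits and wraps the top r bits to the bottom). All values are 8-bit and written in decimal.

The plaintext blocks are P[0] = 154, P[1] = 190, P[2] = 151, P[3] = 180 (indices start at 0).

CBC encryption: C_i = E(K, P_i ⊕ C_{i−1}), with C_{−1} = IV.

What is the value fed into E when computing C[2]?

84

C[0]: P[0] ⊕ 57 = 163; E(K, 163) = 87.
C[1]: P[1] ⊕ 87 = 233; E(K, 233) = 195.
C[2]: P[2] ⊕ 195 = 84; E(K, 84) = 184.
So the input to E for block [2] is 84.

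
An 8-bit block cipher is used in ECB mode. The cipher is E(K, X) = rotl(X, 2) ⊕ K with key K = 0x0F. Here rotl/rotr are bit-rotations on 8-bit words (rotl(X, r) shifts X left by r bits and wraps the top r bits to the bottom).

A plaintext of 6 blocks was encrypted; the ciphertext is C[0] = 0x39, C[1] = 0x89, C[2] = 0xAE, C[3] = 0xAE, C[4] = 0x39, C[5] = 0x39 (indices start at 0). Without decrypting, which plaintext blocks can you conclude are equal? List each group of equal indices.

ECB encrypts each block independently with the same key, so equal ciphertext blocks imply equal plaintext blocks.
C[0] = C[4] = C[5] = 0x39, so P[0] = P[4] = P[5].
C[2] = C[3] = 0xAE, so P[2] = P[3].

P[0] = P[4] = P[5]; P[2] = P[3]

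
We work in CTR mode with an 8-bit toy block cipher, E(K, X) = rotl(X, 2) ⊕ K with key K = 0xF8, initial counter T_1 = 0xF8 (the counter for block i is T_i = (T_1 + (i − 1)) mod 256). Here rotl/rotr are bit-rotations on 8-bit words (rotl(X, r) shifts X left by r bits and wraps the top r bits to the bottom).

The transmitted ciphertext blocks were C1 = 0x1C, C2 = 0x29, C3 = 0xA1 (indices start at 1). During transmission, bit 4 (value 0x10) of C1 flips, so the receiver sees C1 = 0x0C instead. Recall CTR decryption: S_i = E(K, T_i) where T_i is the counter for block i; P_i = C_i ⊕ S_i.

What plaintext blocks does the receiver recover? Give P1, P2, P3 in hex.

Only C1 changed, to 0x0C. In CTR, a change in C_i flips the same bit in P_i only; the keystream is unaffected. Decrypting the received ciphertext:
P1: T = 0xF8, S = E(K, T) = 0x1B; 0x0C ⊕ 0x1B = 0x17.
P2: T = 0xF9, S = E(K, T) = 0x1F; 0x29 ⊕ 0x1F = 0x36.
P3: T = 0xFA, S = E(K, T) = 0x13; 0xA1 ⊕ 0x13 = 0xB2.
Blocks that differ from the original plaintext: P1.

P1 = 0x17, P2 = 0x36, P3 = 0xB2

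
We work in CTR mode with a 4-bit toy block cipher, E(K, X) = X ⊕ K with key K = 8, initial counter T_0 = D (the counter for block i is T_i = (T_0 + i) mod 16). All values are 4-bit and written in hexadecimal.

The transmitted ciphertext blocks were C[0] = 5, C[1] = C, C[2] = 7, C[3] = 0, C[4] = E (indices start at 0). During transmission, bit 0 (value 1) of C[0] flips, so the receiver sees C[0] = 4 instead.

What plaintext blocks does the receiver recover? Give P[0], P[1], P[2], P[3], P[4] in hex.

P[0] = 1, P[1] = A, P[2] = 0, P[3] = 8, P[4] = 7

CTR decryption: S_i = E(K, T_i) where T_i is the counter for block i; P_i = C_i ⊕ S_i.
Only C[0] changed, to 4. In CTR, a change in C_i flips the same bit in P_i only; the keystream is unaffected. Decrypting the received ciphertext:
P[0]: T = D, S = E(K, T) = 5; 4 ⊕ 5 = 1.
P[1]: T = E, S = E(K, T) = 6; C ⊕ 6 = A.
P[2]: T = F, S = E(K, T) = 7; 7 ⊕ 7 = 0.
P[3]: T = 0, S = E(K, T) = 8; 0 ⊕ 8 = 8.
P[4]: T = 1, S = E(K, T) = 9; E ⊕ 9 = 7.
Blocks that differ from the original plaintext: P[0].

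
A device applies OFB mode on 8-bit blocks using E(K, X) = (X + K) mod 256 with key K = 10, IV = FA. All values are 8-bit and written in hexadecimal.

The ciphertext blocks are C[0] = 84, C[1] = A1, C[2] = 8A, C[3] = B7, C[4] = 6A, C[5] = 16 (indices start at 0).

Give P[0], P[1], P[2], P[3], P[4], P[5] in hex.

P[0] = 8E, P[1] = BB, P[2] = A0, P[3] = 8D, P[4] = 20, P[5] = 4C

OFB decryption: S_i = E(K, S_{i−1}) with S_{−1} = IV; P_i = C_i ⊕ S_i.
P[0]: S = E(K, FA) = 0A; 84 ⊕ 0A = 8E.
P[1]: S = E(K, 0A) = 1A; A1 ⊕ 1A = BB.
P[2]: S = E(K, 1A) = 2A; 8A ⊕ 2A = A0.
P[3]: S = E(K, 2A) = 3A; B7 ⊕ 3A = 8D.
P[4]: S = E(K, 3A) = 4A; 6A ⊕ 4A = 20.
P[5]: S = E(K, 4A) = 5A; 16 ⊕ 5A = 4C.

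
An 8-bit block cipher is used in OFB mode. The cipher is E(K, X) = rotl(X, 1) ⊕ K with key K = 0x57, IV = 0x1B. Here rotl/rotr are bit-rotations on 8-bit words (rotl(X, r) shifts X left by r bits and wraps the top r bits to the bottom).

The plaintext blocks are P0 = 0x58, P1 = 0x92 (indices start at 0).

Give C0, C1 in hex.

OFB encryption: S_i = E(K, S_{i−1}) with S_{−1} = IV; C_i = P_i ⊕ S_i.
C0: S = E(K, 0x1B) = 0x61; 0x58 ⊕ 0x61 = 0x39.
C1: S = E(K, 0x61) = 0x95; 0x92 ⊕ 0x95 = 0x07.

C0 = 0x39, C1 = 0x07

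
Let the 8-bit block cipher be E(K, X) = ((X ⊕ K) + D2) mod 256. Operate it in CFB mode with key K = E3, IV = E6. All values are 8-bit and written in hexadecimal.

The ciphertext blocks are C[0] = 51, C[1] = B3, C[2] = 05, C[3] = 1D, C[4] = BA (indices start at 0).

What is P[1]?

P[1] = 37

CFB decryption: P_i = C_i ⊕ E(K, C_{i−1}), with C_{−1} = IV.
P[1]: E(K, 51) = 84; B3 ⊕ 84 = 37.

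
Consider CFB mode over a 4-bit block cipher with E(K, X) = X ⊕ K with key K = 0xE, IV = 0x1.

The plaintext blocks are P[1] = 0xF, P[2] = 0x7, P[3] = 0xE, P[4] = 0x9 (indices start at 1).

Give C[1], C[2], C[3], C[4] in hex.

C[1] = 0x0, C[2] = 0x9, C[3] = 0x9, C[4] = 0xE

CFB encryption: C_i = P_i ⊕ E(K, C_{i−1}), with C_{0} = IV.
C[1]: E(K, 0x1) = 0xF; 0xF ⊕ 0xF = 0x0.
C[2]: E(K, 0x0) = 0xE; 0x7 ⊕ 0xE = 0x9.
C[3]: E(K, 0x9) = 0x7; 0xE ⊕ 0x7 = 0x9.
C[4]: E(K, 0x9) = 0x7; 0x9 ⊕ 0x7 = 0xE.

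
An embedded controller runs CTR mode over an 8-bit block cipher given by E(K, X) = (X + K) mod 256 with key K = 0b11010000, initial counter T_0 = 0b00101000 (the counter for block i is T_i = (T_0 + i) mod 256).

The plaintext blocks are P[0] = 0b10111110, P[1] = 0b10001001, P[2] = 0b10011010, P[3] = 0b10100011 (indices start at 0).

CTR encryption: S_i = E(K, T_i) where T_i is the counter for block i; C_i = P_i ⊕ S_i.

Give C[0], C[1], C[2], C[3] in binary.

C[0]: T = 0b00101000, S = E(K, T) = 0b11111000; 0b10111110 ⊕ 0b11111000 = 0b01000110.
C[1]: T = 0b00101001, S = E(K, T) = 0b11111001; 0b10001001 ⊕ 0b11111001 = 0b01110000.
C[2]: T = 0b00101010, S = E(K, T) = 0b11111010; 0b10011010 ⊕ 0b11111010 = 0b01100000.
C[3]: T = 0b00101011, S = E(K, T) = 0b11111011; 0b10100011 ⊕ 0b11111011 = 0b01011000.

C[0] = 0b01000110, C[1] = 0b01110000, C[2] = 0b01100000, C[3] = 0b01011000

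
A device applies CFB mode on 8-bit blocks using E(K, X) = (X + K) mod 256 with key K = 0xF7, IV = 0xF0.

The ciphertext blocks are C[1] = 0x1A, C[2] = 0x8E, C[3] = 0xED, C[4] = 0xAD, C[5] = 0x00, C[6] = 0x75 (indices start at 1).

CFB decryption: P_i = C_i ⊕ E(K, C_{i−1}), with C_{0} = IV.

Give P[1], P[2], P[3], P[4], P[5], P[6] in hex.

P[1] = 0xFD, P[2] = 0x9F, P[3] = 0x68, P[4] = 0x49, P[5] = 0xA4, P[6] = 0x82

P[1]: E(K, 0xF0) = 0xE7; 0x1A ⊕ 0xE7 = 0xFD.
P[2]: E(K, 0x1A) = 0x11; 0x8E ⊕ 0x11 = 0x9F.
P[3]: E(K, 0x8E) = 0x85; 0xED ⊕ 0x85 = 0x68.
P[4]: E(K, 0xED) = 0xE4; 0xAD ⊕ 0xE4 = 0x49.
P[5]: E(K, 0xAD) = 0xA4; 0x00 ⊕ 0xA4 = 0xA4.
P[6]: E(K, 0x00) = 0xF7; 0x75 ⊕ 0xF7 = 0x82.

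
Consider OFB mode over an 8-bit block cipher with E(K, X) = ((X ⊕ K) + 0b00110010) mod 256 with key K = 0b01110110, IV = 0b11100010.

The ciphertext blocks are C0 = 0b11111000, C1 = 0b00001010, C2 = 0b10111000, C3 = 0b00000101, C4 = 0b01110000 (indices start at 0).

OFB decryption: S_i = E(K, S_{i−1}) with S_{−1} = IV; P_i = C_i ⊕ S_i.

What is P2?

P2 = 0b01111110

P0: S = E(K, 0b11100010) = 0b11000110; 0b11111000 ⊕ 0b11000110 = 0b00111110.
P1: S = E(K, 0b11000110) = 0b11100010; 0b00001010 ⊕ 0b11100010 = 0b11101000.
P2: S = E(K, 0b11100010) = 0b11000110; 0b10111000 ⊕ 0b11000110 = 0b01111110.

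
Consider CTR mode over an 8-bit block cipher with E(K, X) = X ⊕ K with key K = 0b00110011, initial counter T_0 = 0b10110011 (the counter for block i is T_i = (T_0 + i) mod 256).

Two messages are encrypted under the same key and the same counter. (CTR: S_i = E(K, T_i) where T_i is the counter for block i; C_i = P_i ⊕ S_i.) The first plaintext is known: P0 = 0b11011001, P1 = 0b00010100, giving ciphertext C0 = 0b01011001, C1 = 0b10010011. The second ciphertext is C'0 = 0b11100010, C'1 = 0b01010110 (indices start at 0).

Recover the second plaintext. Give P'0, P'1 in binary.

P'0 = 0b01100010, P'1 = 0b11010001

In CTR with a reused counter, both messages share the same keystream S_i, so C_i ⊕ C'_i = P_i ⊕ P'_i and thus P'_i = P_i ⊕ C_i ⊕ C'_i.
P'0: 0b11011001 ⊕ 0b01011001 ⊕ 0b11100010 = 0b01100010.
P'1: 0b00010100 ⊕ 0b10010011 ⊕ 0b01010110 = 0b11010001.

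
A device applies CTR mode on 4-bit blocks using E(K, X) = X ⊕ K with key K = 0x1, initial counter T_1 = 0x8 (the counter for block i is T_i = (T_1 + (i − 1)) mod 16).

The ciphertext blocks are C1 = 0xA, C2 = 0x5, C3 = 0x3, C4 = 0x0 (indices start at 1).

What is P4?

CTR decryption: S_i = E(K, T_i) where T_i is the counter for block i; P_i = C_i ⊕ S_i.
P4: T = 0xB, S = E(K, T) = 0xA; 0x0 ⊕ 0xA = 0xA.

P4 = 0xA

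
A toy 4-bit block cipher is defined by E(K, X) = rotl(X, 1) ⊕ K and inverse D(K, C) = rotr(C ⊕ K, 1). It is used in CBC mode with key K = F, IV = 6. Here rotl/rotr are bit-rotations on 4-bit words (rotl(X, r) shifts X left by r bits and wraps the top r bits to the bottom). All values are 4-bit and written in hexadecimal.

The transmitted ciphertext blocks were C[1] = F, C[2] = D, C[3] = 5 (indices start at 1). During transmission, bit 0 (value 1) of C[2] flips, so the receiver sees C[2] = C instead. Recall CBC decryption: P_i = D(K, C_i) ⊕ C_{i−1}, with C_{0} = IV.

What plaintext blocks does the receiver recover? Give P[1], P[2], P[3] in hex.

P[1] = 6, P[2] = 6, P[3] = 9

Only C[2] changed, to C. In CBC, a change in C_i garbles P_i and flips the same bit in P_{i+1}. Decrypting the received ciphertext:
P[1]: D(K, F) = 0; 0 ⊕ 6 = 6.
P[2]: D(K, C) = 9; 9 ⊕ F = 6.
P[3]: D(K, 5) = 5; 5 ⊕ C = 9.
Blocks that differ from the original plaintext: P[2], P[3].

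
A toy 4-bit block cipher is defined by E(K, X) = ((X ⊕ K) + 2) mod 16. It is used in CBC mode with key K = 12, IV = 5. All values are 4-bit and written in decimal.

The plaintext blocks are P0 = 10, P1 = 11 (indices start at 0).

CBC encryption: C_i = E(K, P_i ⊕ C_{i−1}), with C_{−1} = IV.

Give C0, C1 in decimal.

C0: P0 ⊕ 5 = 15; E(K, 15) = 5.
C1: P1 ⊕ 5 = 14; E(K, 14) = 4.

C0 = 5, C1 = 4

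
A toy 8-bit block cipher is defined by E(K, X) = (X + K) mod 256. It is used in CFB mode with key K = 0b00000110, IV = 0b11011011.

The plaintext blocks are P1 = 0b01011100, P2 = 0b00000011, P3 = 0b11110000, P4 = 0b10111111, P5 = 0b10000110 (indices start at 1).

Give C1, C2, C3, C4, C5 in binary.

CFB encryption: C_i = P_i ⊕ E(K, C_{i−1}), with C_{0} = IV.
C1: E(K, 0b11011011) = 0b11100001; 0b01011100 ⊕ 0b11100001 = 0b10111101.
C2: E(K, 0b10111101) = 0b11000011; 0b00000011 ⊕ 0b11000011 = 0b11000000.
C3: E(K, 0b11000000) = 0b11000110; 0b11110000 ⊕ 0b11000110 = 0b00110110.
C4: E(K, 0b00110110) = 0b00111100; 0b10111111 ⊕ 0b00111100 = 0b10000011.
C5: E(K, 0b10000011) = 0b10001001; 0b10000110 ⊕ 0b10001001 = 0b00001111.

C1 = 0b10111101, C2 = 0b11000000, C3 = 0b00110110, C4 = 0b10000011, C5 = 0b00001111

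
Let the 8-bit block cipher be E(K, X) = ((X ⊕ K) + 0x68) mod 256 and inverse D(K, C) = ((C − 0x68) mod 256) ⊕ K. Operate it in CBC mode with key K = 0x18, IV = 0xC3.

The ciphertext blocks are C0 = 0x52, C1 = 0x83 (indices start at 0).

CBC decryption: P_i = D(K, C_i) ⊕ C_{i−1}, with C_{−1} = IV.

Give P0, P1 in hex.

P0: D(K, 0x52) = 0xF2; 0xF2 ⊕ 0xC3 = 0x31.
P1: D(K, 0x83) = 0x03; 0x03 ⊕ 0x52 = 0x51.

P0 = 0x31, P1 = 0x51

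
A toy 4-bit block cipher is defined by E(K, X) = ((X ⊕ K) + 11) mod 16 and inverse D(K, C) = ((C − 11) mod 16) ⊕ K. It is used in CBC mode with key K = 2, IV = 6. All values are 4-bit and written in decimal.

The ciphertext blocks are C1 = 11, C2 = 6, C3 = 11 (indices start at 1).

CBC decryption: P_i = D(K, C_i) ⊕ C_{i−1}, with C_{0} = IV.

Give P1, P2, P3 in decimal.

P1 = 4, P2 = 2, P3 = 4

P1: D(K, 11) = 2; 2 ⊕ 6 = 4.
P2: D(K, 6) = 9; 9 ⊕ 11 = 2.
P3: D(K, 11) = 2; 2 ⊕ 6 = 4.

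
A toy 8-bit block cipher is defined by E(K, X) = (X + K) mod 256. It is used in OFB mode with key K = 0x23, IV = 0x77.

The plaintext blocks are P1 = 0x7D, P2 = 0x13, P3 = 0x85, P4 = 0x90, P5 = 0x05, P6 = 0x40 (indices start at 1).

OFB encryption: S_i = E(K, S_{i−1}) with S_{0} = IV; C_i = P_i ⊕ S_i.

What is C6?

C6 = 0x09

C1: S = E(K, 0x77) = 0x9A; 0x7D ⊕ 0x9A = 0xE7.
C2: S = E(K, 0x9A) = 0xBD; 0x13 ⊕ 0xBD = 0xAE.
C3: S = E(K, 0xBD) = 0xE0; 0x85 ⊕ 0xE0 = 0x65.
C4: S = E(K, 0xE0) = 0x03; 0x90 ⊕ 0x03 = 0x93.
C5: S = E(K, 0x03) = 0x26; 0x05 ⊕ 0x26 = 0x23.
C6: S = E(K, 0x26) = 0x49; 0x40 ⊕ 0x49 = 0x09.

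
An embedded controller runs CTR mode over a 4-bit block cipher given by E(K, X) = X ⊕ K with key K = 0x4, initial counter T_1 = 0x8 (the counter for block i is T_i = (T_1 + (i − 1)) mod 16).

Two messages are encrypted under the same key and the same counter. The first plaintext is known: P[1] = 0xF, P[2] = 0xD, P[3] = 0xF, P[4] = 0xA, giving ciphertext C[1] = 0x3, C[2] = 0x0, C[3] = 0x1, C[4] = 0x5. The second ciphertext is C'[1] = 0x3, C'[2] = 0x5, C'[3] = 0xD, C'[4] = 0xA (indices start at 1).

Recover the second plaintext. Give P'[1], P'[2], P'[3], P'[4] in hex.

P'[1] = 0xF, P'[2] = 0x8, P'[3] = 0x3, P'[4] = 0x5

In CTR with a reused counter, both messages share the same keystream S_i, so C_i ⊕ C'_i = P_i ⊕ P'_i and thus P'_i = P_i ⊕ C_i ⊕ C'_i.
P'[1]: 0xF ⊕ 0x3 ⊕ 0x3 = 0xF.
P'[2]: 0xD ⊕ 0x0 ⊕ 0x5 = 0x8.
P'[3]: 0xF ⊕ 0x1 ⊕ 0xD = 0x3.
P'[4]: 0xA ⊕ 0x5 ⊕ 0xA = 0x5.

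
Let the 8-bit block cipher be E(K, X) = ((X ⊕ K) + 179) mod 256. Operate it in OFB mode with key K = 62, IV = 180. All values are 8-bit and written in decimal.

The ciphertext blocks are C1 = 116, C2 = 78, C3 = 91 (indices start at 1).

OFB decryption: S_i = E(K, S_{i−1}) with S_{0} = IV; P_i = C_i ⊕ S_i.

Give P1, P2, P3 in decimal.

P1: S = E(K, 180) = 61; 116 ⊕ 61 = 73.
P2: S = E(K, 61) = 182; 78 ⊕ 182 = 248.
P3: S = E(K, 182) = 59; 91 ⊕ 59 = 96.

P1 = 73, P2 = 248, P3 = 96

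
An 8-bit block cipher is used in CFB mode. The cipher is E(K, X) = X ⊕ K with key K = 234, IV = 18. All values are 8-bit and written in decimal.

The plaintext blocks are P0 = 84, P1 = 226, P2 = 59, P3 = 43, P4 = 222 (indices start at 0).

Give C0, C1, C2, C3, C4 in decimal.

CFB encryption: C_i = P_i ⊕ E(K, C_{i−1}), with C_{−1} = IV.
C0: E(K, 18) = 248; 84 ⊕ 248 = 172.
C1: E(K, 172) = 70; 226 ⊕ 70 = 164.
C2: E(K, 164) = 78; 59 ⊕ 78 = 117.
C3: E(K, 117) = 159; 43 ⊕ 159 = 180.
C4: E(K, 180) = 94; 222 ⊕ 94 = 128.

C0 = 172, C1 = 164, C2 = 117, C3 = 180, C4 = 128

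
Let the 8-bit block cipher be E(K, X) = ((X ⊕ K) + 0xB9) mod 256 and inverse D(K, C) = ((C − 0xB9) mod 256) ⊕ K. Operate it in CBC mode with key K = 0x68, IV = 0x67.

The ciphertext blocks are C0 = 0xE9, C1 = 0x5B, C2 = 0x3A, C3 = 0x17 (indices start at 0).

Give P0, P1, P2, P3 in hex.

CBC decryption: P_i = D(K, C_i) ⊕ C_{i−1}, with C_{−1} = IV.
P0: D(K, 0xE9) = 0x58; 0x58 ⊕ 0x67 = 0x3F.
P1: D(K, 0x5B) = 0xCA; 0xCA ⊕ 0xE9 = 0x23.
P2: D(K, 0x3A) = 0xE9; 0xE9 ⊕ 0x5B = 0xB2.
P3: D(K, 0x17) = 0x36; 0x36 ⊕ 0x3A = 0x0C.

P0 = 0x3F, P1 = 0x23, P2 = 0xB2, P3 = 0x0C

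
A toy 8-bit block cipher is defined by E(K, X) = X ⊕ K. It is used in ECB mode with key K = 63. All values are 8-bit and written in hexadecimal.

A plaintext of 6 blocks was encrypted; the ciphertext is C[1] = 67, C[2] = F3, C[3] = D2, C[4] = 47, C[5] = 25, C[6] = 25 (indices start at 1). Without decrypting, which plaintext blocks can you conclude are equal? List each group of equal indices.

ECB encrypts each block independently with the same key, so equal ciphertext blocks imply equal plaintext blocks.
C[5] = C[6] = 25, so P[5] = P[6].

P[5] = P[6]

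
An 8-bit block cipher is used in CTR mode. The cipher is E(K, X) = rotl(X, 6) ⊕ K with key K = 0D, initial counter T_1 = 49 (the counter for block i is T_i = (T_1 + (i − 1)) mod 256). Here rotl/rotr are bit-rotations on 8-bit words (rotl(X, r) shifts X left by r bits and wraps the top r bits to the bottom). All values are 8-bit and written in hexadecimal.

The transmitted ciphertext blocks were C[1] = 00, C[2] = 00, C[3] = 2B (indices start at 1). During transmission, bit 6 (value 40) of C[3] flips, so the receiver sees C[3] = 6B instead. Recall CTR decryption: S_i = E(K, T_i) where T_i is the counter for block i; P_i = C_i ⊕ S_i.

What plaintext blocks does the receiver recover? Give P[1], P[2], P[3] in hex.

Only C[3] changed, to 6B. In CTR, a change in C_i flips the same bit in P_i only; the keystream is unaffected. Decrypting the received ciphertext:
P[1]: T = 49, S = E(K, T) = 5F; 00 ⊕ 5F = 5F.
P[2]: T = 4A, S = E(K, T) = 9F; 00 ⊕ 9F = 9F.
P[3]: T = 4B, S = E(K, T) = DF; 6B ⊕ DF = B4.
Blocks that differ from the original plaintext: P[3].

P[1] = 5F, P[2] = 9F, P[3] = B4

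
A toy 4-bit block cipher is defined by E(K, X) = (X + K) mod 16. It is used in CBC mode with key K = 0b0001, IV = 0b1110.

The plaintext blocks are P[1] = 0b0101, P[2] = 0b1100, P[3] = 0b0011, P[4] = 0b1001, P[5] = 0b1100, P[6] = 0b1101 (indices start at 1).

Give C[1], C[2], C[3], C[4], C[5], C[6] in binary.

CBC encryption: C_i = E(K, P_i ⊕ C_{i−1}), with C_{0} = IV.
C[1]: P[1] ⊕ 0b1110 = 0b1011; E(K, 0b1011) = 0b1100.
C[2]: P[2] ⊕ 0b1100 = 0b0000; E(K, 0b0000) = 0b0001.
C[3]: P[3] ⊕ 0b0001 = 0b0010; E(K, 0b0010) = 0b0011.
C[4]: P[4] ⊕ 0b0011 = 0b1010; E(K, 0b1010) = 0b1011.
C[5]: P[5] ⊕ 0b1011 = 0b0111; E(K, 0b0111) = 0b1000.
C[6]: P[6] ⊕ 0b1000 = 0b0101; E(K, 0b0101) = 0b0110.

C[1] = 0b1100, C[2] = 0b0001, C[3] = 0b0011, C[4] = 0b1011, C[5] = 0b1000, C[6] = 0b0110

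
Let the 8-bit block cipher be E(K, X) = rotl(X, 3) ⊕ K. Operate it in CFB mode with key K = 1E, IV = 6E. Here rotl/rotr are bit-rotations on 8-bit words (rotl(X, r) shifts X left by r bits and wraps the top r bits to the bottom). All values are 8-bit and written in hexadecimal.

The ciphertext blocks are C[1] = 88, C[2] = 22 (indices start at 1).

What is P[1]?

P[1] = E5

CFB decryption: P_i = C_i ⊕ E(K, C_{i−1}), with C_{0} = IV.
P[1]: E(K, 6E) = 6D; 88 ⊕ 6D = E5.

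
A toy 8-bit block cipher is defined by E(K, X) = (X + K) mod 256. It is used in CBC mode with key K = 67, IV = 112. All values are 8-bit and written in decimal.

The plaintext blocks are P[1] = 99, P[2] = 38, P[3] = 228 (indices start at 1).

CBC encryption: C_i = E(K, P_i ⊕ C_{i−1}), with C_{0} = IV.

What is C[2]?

C[2] = 179

C[1]: P[1] ⊕ 112 = 19; E(K, 19) = 86.
C[2]: P[2] ⊕ 86 = 112; E(K, 112) = 179.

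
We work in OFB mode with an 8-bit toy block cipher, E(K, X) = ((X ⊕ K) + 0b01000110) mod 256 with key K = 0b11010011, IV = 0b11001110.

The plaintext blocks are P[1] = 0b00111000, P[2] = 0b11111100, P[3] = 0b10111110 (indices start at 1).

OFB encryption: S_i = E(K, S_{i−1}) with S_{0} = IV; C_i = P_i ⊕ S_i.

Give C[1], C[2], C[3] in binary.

C[1]: S = E(K, 0b11001110) = 0b01100011; 0b00111000 ⊕ 0b01100011 = 0b01011011.
C[2]: S = E(K, 0b01100011) = 0b11110110; 0b11111100 ⊕ 0b11110110 = 0b00001010.
C[3]: S = E(K, 0b11110110) = 0b01101011; 0b10111110 ⊕ 0b01101011 = 0b11010101.

C[1] = 0b01011011, C[2] = 0b00001010, C[3] = 0b11010101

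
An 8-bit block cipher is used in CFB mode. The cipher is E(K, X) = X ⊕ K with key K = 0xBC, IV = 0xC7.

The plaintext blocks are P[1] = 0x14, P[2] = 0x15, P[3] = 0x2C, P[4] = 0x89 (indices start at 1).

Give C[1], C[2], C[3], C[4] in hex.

CFB encryption: C_i = P_i ⊕ E(K, C_{i−1}), with C_{0} = IV.
C[1]: E(K, 0xC7) = 0x7B; 0x14 ⊕ 0x7B = 0x6F.
C[2]: E(K, 0x6F) = 0xD3; 0x15 ⊕ 0xD3 = 0xC6.
C[3]: E(K, 0xC6) = 0x7A; 0x2C ⊕ 0x7A = 0x56.
C[4]: E(K, 0x56) = 0xEA; 0x89 ⊕ 0xEA = 0x63.

C[1] = 0x6F, C[2] = 0xC6, C[3] = 0x56, C[4] = 0x63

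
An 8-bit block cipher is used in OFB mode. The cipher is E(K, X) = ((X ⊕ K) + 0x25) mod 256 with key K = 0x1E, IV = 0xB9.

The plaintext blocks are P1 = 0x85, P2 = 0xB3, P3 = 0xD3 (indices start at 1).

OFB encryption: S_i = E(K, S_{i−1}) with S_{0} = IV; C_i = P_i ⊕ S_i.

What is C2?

C2 = 0x44

C1: S = E(K, 0xB9) = 0xCC; 0x85 ⊕ 0xCC = 0x49.
C2: S = E(K, 0xCC) = 0xF7; 0xB3 ⊕ 0xF7 = 0x44.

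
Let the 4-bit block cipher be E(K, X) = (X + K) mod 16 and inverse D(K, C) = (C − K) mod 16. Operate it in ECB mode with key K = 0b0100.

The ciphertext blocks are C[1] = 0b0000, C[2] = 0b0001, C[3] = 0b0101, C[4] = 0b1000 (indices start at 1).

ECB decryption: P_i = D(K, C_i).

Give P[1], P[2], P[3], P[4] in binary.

P[1] = 0b1100, P[2] = 0b1101, P[3] = 0b0001, P[4] = 0b0100

P[1]: D(K, 0b0000) = 0b1100.
P[2]: D(K, 0b0001) = 0b1101.
P[3]: D(K, 0b0101) = 0b0001.
P[4]: D(K, 0b1000) = 0b0100.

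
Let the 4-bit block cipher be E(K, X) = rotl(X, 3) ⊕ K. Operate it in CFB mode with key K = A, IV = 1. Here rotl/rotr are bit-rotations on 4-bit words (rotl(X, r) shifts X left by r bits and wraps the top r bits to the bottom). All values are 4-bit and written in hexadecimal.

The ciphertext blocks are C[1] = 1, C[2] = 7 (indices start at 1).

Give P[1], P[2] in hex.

CFB decryption: P_i = C_i ⊕ E(K, C_{i−1}), with C_{0} = IV.
P[1]: E(K, 1) = 2; 1 ⊕ 2 = 3.
P[2]: E(K, 1) = 2; 7 ⊕ 2 = 5.

P[1] = 3, P[2] = 5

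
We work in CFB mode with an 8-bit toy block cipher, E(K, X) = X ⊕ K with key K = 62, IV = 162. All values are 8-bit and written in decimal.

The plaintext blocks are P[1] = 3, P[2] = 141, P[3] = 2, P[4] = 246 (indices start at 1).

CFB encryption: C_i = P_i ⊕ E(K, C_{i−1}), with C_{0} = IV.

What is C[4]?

C[4] = 216

C[1]: E(K, 162) = 156; 3 ⊕ 156 = 159.
C[2]: E(K, 159) = 161; 141 ⊕ 161 = 44.
C[3]: E(K, 44) = 18; 2 ⊕ 18 = 16.
C[4]: E(K, 16) = 46; 246 ⊕ 46 = 216.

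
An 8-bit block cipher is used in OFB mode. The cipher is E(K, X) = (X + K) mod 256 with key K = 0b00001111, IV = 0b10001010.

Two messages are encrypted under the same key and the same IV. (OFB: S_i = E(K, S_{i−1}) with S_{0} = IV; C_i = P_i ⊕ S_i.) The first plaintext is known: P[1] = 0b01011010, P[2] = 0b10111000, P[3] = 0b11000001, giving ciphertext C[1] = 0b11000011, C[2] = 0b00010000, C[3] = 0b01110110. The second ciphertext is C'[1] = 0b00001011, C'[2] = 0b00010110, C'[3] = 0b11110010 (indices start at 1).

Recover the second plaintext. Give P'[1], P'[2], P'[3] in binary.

P'[1] = 0b10010010, P'[2] = 0b10111110, P'[3] = 0b01000101

In OFB with a reused IV, both messages share the same keystream S_i, so C_i ⊕ C'_i = P_i ⊕ P'_i and thus P'_i = P_i ⊕ C_i ⊕ C'_i.
P'[1]: 0b01011010 ⊕ 0b11000011 ⊕ 0b00001011 = 0b10010010.
P'[2]: 0b10111000 ⊕ 0b00010000 ⊕ 0b00010110 = 0b10111110.
P'[3]: 0b11000001 ⊕ 0b01110110 ⊕ 0b11110010 = 0b01000101.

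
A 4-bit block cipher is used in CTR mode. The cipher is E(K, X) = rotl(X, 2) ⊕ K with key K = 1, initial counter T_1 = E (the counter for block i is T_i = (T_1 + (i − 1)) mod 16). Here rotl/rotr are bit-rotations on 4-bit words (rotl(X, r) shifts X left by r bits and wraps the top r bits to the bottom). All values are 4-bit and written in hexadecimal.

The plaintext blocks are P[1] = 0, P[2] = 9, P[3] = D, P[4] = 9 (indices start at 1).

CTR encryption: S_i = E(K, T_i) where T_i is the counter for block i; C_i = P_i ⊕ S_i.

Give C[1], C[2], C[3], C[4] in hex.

C[1]: T = E, S = E(K, T) = A; 0 ⊕ A = A.
C[2]: T = F, S = E(K, T) = E; 9 ⊕ E = 7.
C[3]: T = 0, S = E(K, T) = 1; D ⊕ 1 = C.
C[4]: T = 1, S = E(K, T) = 5; 9 ⊕ 5 = C.

C[1] = A, C[2] = 7, C[3] = C, C[4] = C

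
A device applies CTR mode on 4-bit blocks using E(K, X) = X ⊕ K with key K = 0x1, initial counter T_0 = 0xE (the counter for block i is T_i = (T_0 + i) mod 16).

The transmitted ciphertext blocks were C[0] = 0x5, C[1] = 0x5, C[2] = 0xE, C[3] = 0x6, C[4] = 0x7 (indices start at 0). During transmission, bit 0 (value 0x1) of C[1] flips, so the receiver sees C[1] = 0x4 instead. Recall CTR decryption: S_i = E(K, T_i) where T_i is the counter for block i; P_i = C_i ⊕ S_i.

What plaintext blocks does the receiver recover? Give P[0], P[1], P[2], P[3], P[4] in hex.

Only C[1] changed, to 0x4. In CTR, a change in C_i flips the same bit in P_i only; the keystream is unaffected. Decrypting the received ciphertext:
P[0]: T = 0xE, S = E(K, T) = 0xF; 0x5 ⊕ 0xF = 0xA.
P[1]: T = 0xF, S = E(K, T) = 0xE; 0x4 ⊕ 0xE = 0xA.
P[2]: T = 0x0, S = E(K, T) = 0x1; 0xE ⊕ 0x1 = 0xF.
P[3]: T = 0x1, S = E(K, T) = 0x0; 0x6 ⊕ 0x0 = 0x6.
P[4]: T = 0x2, S = E(K, T) = 0x3; 0x7 ⊕ 0x3 = 0x4.
Blocks that differ from the original plaintext: P[1].

P[0] = 0xA, P[1] = 0xA, P[2] = 0xF, P[3] = 0x6, P[4] = 0x4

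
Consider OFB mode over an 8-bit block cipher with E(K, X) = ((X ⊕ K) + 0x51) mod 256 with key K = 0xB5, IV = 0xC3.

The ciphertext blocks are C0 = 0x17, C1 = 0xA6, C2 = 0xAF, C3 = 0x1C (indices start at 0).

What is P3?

P3 = 0xDF

OFB decryption: S_i = E(K, S_{i−1}) with S_{−1} = IV; P_i = C_i ⊕ S_i.
P0: S = E(K, 0xC3) = 0xC7; 0x17 ⊕ 0xC7 = 0xD0.
P1: S = E(K, 0xC7) = 0xC3; 0xA6 ⊕ 0xC3 = 0x65.
P2: S = E(K, 0xC3) = 0xC7; 0xAF ⊕ 0xC7 = 0x68.
P3: S = E(K, 0xC7) = 0xC3; 0x1C ⊕ 0xC3 = 0xDF.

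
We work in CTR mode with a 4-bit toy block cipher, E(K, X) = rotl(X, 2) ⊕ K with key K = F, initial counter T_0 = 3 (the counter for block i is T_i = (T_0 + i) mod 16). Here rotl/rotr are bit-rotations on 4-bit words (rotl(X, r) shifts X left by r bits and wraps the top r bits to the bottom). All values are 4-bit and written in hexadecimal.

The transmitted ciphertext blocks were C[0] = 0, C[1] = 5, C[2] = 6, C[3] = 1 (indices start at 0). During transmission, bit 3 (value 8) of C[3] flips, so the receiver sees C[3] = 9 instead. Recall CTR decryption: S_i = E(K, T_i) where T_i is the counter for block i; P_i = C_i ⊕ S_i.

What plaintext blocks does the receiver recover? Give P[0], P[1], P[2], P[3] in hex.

P[0] = 3, P[1] = B, P[2] = C, P[3] = F

Only C[3] changed, to 9. In CTR, a change in C_i flips the same bit in P_i only; the keystream is unaffected. Decrypting the received ciphertext:
P[0]: T = 3, S = E(K, T) = 3; 0 ⊕ 3 = 3.
P[1]: T = 4, S = E(K, T) = E; 5 ⊕ E = B.
P[2]: T = 5, S = E(K, T) = A; 6 ⊕ A = C.
P[3]: T = 6, S = E(K, T) = 6; 9 ⊕ 6 = F.
Blocks that differ from the original plaintext: P[3].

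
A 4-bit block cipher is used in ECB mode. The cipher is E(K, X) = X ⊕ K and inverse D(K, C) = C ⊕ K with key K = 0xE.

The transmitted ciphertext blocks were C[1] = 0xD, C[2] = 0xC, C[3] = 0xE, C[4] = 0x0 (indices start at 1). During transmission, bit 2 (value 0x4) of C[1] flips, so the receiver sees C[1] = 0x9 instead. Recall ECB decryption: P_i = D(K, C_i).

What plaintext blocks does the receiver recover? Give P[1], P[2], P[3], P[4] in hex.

P[1] = 0x7, P[2] = 0x2, P[3] = 0x0, P[4] = 0xE

Only C[1] changed, to 0x9. In ECB, a change in C_i affects only P_i. Decrypting the received ciphertext:
P[1]: D(K, 0x9) = 0x7.
P[2]: D(K, 0xC) = 0x2.
P[3]: D(K, 0xE) = 0x0.
P[4]: D(K, 0x0) = 0xE.
Blocks that differ from the original plaintext: P[1].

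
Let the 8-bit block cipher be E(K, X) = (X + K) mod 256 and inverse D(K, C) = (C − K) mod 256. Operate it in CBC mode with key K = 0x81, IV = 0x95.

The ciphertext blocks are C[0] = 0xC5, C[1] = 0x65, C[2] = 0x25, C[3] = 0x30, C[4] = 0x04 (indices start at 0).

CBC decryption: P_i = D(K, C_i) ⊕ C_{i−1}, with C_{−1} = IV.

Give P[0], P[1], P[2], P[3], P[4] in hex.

P[0]: D(K, 0xC5) = 0x44; 0x44 ⊕ 0x95 = 0xD1.
P[1]: D(K, 0x65) = 0xE4; 0xE4 ⊕ 0xC5 = 0x21.
P[2]: D(K, 0x25) = 0xA4; 0xA4 ⊕ 0x65 = 0xC1.
P[3]: D(K, 0x30) = 0xAF; 0xAF ⊕ 0x25 = 0x8A.
P[4]: D(K, 0x04) = 0x83; 0x83 ⊕ 0x30 = 0xB3.

P[0] = 0xD1, P[1] = 0x21, P[2] = 0xC1, P[3] = 0x8A, P[4] = 0xB3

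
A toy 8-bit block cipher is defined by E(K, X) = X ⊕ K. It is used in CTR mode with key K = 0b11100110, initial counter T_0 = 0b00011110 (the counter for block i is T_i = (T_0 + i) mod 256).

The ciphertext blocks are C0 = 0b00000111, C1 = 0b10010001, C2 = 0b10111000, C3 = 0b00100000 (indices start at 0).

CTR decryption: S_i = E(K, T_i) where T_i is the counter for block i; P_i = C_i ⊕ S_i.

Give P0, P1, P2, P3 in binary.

P0: T = 0b00011110, S = E(K, T) = 0b11111000; 0b00000111 ⊕ 0b11111000 = 0b11111111.
P1: T = 0b00011111, S = E(K, T) = 0b11111001; 0b10010001 ⊕ 0b11111001 = 0b01101000.
P2: T = 0b00100000, S = E(K, T) = 0b11000110; 0b10111000 ⊕ 0b11000110 = 0b01111110.
P3: T = 0b00100001, S = E(K, T) = 0b11000111; 0b00100000 ⊕ 0b11000111 = 0b11100111.

P0 = 0b11111111, P1 = 0b01101000, P2 = 0b01111110, P3 = 0b11100111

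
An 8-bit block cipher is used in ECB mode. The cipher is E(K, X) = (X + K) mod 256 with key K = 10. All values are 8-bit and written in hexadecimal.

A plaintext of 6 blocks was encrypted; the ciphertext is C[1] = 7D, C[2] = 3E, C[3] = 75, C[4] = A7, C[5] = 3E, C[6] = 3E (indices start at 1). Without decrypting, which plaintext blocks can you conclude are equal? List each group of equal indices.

P[2] = P[5] = P[6]

ECB encrypts each block independently with the same key, so equal ciphertext blocks imply equal plaintext blocks.
C[2] = C[5] = C[6] = 3E, so P[2] = P[5] = P[6].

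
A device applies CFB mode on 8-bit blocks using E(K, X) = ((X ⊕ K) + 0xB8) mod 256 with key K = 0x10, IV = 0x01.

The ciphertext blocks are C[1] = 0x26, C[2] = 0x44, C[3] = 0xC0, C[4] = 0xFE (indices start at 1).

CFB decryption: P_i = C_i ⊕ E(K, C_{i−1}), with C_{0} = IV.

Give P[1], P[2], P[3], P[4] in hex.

P[1]: E(K, 0x01) = 0xC9; 0x26 ⊕ 0xC9 = 0xEF.
P[2]: E(K, 0x26) = 0xEE; 0x44 ⊕ 0xEE = 0xAA.
P[3]: E(K, 0x44) = 0x0C; 0xC0 ⊕ 0x0C = 0xCC.
P[4]: E(K, 0xC0) = 0x88; 0xFE ⊕ 0x88 = 0x76.

P[1] = 0xEF, P[2] = 0xAA, P[3] = 0xCC, P[4] = 0x76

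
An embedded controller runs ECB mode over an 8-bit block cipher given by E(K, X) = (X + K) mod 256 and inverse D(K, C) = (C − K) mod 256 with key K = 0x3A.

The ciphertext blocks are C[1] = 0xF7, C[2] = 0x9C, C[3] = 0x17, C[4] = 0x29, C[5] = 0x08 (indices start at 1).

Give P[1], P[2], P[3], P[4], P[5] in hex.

ECB decryption: P_i = D(K, C_i).
P[1]: D(K, 0xF7) = 0xBD.
P[2]: D(K, 0x9C) = 0x62.
P[3]: D(K, 0x17) = 0xDD.
P[4]: D(K, 0x29) = 0xEF.
P[5]: D(K, 0x08) = 0xCE.

P[1] = 0xBD, P[2] = 0x62, P[3] = 0xDD, P[4] = 0xEF, P[5] = 0xCE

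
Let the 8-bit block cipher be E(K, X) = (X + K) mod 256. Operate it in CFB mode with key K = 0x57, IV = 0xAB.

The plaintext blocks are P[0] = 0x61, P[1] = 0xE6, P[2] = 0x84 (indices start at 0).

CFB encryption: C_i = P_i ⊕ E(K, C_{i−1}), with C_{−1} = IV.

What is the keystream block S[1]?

C[0]: E(K, 0xAB) = 0x02; 0x61 ⊕ 0x02 = 0x63.
C[1]: E(K, 0x63) = 0xBA; 0xE6 ⊕ 0xBA = 0x5C.
So S[1] = 0xBA.

0xBA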